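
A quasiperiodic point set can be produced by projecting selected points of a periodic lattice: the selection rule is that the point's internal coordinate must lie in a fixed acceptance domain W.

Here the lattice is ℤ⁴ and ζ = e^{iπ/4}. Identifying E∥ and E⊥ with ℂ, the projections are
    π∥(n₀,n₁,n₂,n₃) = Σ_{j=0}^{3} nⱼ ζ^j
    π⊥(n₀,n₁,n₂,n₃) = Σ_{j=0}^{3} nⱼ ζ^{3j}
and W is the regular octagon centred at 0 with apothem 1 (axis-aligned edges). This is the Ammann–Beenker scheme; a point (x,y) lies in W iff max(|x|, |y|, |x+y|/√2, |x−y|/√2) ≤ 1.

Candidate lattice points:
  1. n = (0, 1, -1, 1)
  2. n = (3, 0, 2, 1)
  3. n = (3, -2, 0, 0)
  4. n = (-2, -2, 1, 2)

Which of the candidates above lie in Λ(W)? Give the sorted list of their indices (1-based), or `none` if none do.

none

With ζ = e^{iπ/4} the internal vectors are ζ^0,ζ^3,ζ^6,ζ^9.
#1 (0, 1, -1, 1): internal (0.000000, 2.414214); octagon support 2.414214 vs apothem 1 → ∉ W
#2 (3, 0, 2, 1): internal (3.707107, -1.292893); octagon support 3.707107 vs apothem 1 → ∉ W
#3 (3, -2, 0, 0): internal (4.414214, -1.414214); octagon support 4.414214 vs apothem 1 → ∉ W
#4 (-2, -2, 1, 2): internal (0.828427, -1.000000); octagon support 1.292893 vs apothem 1 → ∉ W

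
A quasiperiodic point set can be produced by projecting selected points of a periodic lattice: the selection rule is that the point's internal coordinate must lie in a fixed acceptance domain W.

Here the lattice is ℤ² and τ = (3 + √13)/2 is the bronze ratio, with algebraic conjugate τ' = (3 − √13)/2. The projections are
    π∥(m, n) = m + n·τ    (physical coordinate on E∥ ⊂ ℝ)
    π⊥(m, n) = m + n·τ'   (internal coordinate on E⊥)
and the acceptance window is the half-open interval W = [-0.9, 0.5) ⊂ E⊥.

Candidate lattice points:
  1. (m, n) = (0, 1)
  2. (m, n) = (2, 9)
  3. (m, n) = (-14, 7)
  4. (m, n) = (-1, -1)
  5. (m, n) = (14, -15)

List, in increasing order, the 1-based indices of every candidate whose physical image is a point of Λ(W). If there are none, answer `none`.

1, 2, 4

Numerically τ ≈ 3.3028 and τ' = −1/τ ≈ -0.3028.
[1] lift (0,1): star map gives -0.3028; window check -0.9 ≤ -0.3028 < 0.5 is true → IN Λ
[2] lift (2,9): star map gives -0.7250; window check -0.9 ≤ -0.7250 < 0.5 is true → IN Λ
[3] lift (-14,7): star map gives -16.1194; window check -0.9 ≤ -16.1194 < 0.5 is false → out
[4] lift (-1,-1): star map gives -0.6972; window check -0.9 ≤ -0.6972 < 0.5 is true → IN Λ
[5] lift (14,-15): star map gives 18.5416; window check -0.9 ≤ 18.5416 < 0.5 is false → out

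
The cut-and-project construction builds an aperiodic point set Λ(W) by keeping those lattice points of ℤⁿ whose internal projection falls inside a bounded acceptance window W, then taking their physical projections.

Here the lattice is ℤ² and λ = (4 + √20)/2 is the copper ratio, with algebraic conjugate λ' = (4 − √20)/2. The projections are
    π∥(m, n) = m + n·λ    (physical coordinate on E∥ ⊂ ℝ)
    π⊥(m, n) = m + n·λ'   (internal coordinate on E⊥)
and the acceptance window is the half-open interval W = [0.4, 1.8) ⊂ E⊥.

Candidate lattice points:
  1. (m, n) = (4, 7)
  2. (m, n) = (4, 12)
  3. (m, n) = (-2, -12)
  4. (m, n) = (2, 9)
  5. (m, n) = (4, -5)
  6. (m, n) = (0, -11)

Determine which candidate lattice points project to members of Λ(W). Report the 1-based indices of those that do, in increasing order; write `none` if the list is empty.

Compute λ' = (4−√20)/2 = -0.236068, so π⊥(m,n) = m -0.236068·n.
#1 (4,7): internal coord 4 + (7)·λ' = +2.347524; +2.347524 ∉ [0.4, 1.8) → out
#2 (4,12): internal coord 4 + (12)·λ' = +1.167184; +1.167184 ∈ [0.4, 1.8) → IN Λ
#3 (-2,-12): internal coord -2 + (-12)·λ' = +0.832816; +0.832816 ∈ [0.4, 1.8) → IN Λ
#4 (2,9): internal coord 2 + (9)·λ' = -0.124612; -0.124612 ∉ [0.4, 1.8) → out
#5 (4,-5): internal coord 4 + (-5)·λ' = +5.180340; +5.180340 ∉ [0.4, 1.8) → out
#6 (0,-11): internal coord 0 + (-11)·λ' = +2.596748; +2.596748 ∉ [0.4, 1.8) → out

2, 3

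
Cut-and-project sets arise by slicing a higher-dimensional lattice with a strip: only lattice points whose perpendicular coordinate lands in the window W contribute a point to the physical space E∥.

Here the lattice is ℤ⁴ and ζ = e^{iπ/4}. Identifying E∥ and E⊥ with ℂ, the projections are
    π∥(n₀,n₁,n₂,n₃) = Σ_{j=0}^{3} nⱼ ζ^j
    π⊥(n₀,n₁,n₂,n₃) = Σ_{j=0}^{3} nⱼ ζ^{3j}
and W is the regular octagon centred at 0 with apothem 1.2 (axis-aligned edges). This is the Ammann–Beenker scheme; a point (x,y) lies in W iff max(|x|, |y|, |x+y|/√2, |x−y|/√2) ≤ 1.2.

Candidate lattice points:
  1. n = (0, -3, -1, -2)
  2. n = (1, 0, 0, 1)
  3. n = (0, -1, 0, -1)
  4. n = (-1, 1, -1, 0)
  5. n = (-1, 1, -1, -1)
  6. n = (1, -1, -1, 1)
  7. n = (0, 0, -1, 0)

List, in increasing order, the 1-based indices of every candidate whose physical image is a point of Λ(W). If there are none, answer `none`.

π⊥(n) = n₀ + n₁ζ³ + n₂ζ⁶ + n₃ζ⁹ where ζ = e^{iπ/4}.
#1 (0, -3, -1, -2): internal (0.70711, -2.53553); octagon support 2.53553 vs apothem 1.2 → ∉ W
#2 (1, 0, 0, 1): internal (1.70711, 0.70711); octagon support 1.70711 vs apothem 1.2 → ∉ W
#3 (0, -1, 0, -1): internal (0.00000, -1.41421); octagon support 1.41421 vs apothem 1.2 → ∉ W
#4 (-1, 1, -1, 0): internal (-1.70711, 1.70711); octagon support 2.41421 vs apothem 1.2 → ∉ W
#5 (-1, 1, -1, -1): internal (-2.41421, 1.00000); octagon support 2.41421 vs apothem 1.2 → ∉ W
#6 (1, -1, -1, 1): internal (2.41421, 1.00000); octagon support 2.41421 vs apothem 1.2 → ∉ W
#7 (0, 0, -1, 0): internal (0.00000, 1.00000); octagon support 1.00000 vs apothem 1.2 → ∈ W

7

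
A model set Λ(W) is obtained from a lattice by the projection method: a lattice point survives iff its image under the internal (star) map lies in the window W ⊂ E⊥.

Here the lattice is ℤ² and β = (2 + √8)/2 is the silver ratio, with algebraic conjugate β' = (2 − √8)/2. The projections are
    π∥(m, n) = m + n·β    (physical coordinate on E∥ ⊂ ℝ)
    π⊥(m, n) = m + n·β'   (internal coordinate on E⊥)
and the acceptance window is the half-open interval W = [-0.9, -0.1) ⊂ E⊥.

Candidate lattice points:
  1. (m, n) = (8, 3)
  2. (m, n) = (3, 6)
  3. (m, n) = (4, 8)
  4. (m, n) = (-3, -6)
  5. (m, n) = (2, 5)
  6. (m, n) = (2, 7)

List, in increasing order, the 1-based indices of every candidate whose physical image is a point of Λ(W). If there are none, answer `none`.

4, 6

β' = (2−√8)/2 ≈ -0.41421.
[1] lift (8,3): star map gives 6.75736; window check -0.9 ≤ 6.75736 < -0.1 is false → out
[2] lift (3,6): star map gives 0.51472; window check -0.9 ≤ 0.51472 < -0.1 is false → out
[3] lift (4,8): star map gives 0.68629; window check -0.9 ≤ 0.68629 < -0.1 is false → out
[4] lift (-3,-6): star map gives -0.51472; window check -0.9 ≤ -0.51472 < -0.1 is true → IN Λ
[5] lift (2,5): star map gives -0.07107; window check -0.9 ≤ -0.07107 < -0.1 is false → out
[6] lift (2,7): star map gives -0.89949; window check -0.9 ≤ -0.89949 < -0.1 is true → IN Λ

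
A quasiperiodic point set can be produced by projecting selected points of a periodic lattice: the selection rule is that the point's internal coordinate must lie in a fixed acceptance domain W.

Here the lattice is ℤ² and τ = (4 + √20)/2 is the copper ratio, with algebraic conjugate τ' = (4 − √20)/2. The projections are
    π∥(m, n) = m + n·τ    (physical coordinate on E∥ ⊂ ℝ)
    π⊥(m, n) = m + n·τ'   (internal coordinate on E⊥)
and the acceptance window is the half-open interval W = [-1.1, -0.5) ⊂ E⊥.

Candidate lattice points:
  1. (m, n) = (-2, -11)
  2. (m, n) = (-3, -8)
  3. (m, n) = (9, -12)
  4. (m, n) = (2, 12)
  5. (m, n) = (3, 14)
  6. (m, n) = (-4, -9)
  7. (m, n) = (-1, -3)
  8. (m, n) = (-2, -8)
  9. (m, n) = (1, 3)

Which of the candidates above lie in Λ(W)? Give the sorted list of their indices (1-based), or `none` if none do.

τ' = (4−√20)/2 ≈ -0.2361.
candidate 1: (m,n)=(-2,-11) → π∥ = -2-11·τ ≈ -48.5967, π⊥ = -2-11·τ' ≈ 0.5967 ∉ [-1.1, -0.5) ⇒ out
candidate 2: (m,n)=(-3,-8) → π∥ = -3-8·τ ≈ -36.8885, π⊥ = -3-8·τ' ≈ -1.1115 ∉ [-1.1, -0.5) ⇒ out
candidate 3: (m,n)=(9,-12) → π∥ = 9-12·τ ≈ -41.8328, π⊥ = 9-12·τ' ≈ 11.8328 ∉ [-1.1, -0.5) ⇒ out
candidate 4: (m,n)=(2,12) → π∥ = 2+12·τ ≈ 52.8328, π⊥ = 2+12·τ' ≈ -0.8328 ∈ [-1.1, -0.5) ⇒ IN Λ
candidate 5: (m,n)=(3,14) → π∥ = 3+14·τ ≈ 62.3050, π⊥ = 3+14·τ' ≈ -0.3050 ∉ [-1.1, -0.5) ⇒ out
candidate 6: (m,n)=(-4,-9) → π∥ = -4-9·τ ≈ -42.1246, π⊥ = -4-9·τ' ≈ -1.8754 ∉ [-1.1, -0.5) ⇒ out
candidate 7: (m,n)=(-1,-3) → π∥ = -1-3·τ ≈ -13.7082, π⊥ = -1-3·τ' ≈ -0.2918 ∉ [-1.1, -0.5) ⇒ out
candidate 8: (m,n)=(-2,-8) → π∥ = -2-8·τ ≈ -35.8885, π⊥ = -2-8·τ' ≈ -0.1115 ∉ [-1.1, -0.5) ⇒ out
candidate 9: (m,n)=(1,3) → π∥ = 1+3·τ ≈ 13.7082, π⊥ = 1+3·τ' ≈ 0.2918 ∉ [-1.1, -0.5) ⇒ out

4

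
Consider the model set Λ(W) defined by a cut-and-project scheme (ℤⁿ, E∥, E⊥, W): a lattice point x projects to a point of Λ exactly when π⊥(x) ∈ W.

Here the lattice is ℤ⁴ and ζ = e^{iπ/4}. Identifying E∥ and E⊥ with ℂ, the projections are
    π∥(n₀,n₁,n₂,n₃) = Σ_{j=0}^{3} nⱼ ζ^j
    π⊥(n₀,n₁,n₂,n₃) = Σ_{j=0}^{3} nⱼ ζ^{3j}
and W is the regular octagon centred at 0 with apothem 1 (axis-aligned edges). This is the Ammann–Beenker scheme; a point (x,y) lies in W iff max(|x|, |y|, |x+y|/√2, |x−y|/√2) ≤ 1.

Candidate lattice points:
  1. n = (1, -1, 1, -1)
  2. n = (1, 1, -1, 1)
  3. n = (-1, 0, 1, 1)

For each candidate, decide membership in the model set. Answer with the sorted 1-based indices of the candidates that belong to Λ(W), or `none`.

3

Internal map: ζ^{3j} for j=0..3 gives (1,0), (−√2/2,√2/2), (0,−1), (√2/2,√2/2).
candidate 1: n = (1, -1, 1, -1) → π⊥ ≈ (+1.0000, -2.4142); max(|x|,|y|,|x±y|/√2) = 2.4142 > 1 ⇒ ∉ W
candidate 2: n = (1, 1, -1, 1) → π⊥ ≈ (+1.0000, +2.4142); max(|x|,|y|,|x±y|/√2) = 2.4142 > 1 ⇒ ∉ W
candidate 3: n = (-1, 0, 1, 1) → π⊥ ≈ (-0.2929, -0.2929); max(|x|,|y|,|x±y|/√2) = 0.4142 ≤ 1 ⇒ ∈ W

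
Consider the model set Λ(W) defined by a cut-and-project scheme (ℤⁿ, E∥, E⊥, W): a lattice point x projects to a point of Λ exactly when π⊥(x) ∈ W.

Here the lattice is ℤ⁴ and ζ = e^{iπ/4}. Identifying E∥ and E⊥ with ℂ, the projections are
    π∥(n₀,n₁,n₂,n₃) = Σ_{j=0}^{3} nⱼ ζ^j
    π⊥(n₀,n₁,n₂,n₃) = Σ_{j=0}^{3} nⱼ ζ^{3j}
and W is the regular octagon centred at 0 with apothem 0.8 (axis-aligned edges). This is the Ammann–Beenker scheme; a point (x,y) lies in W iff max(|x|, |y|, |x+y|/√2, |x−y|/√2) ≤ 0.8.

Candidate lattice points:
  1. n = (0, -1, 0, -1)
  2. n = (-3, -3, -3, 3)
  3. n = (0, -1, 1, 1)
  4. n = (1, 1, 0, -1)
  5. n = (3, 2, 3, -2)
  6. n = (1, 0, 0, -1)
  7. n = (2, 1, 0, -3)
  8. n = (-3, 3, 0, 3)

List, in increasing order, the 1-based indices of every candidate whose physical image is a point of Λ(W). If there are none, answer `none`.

π⊥(n) = n₀ + n₁ζ³ + n₂ζ⁶ + n₃ζ⁹ where ζ = e^{iπ/4}.
candidate 1: n = (0, -1, 0, -1) → π⊥ ≈ (+0.00000, -1.41421); max(|x|,|y|,|x±y|/√2) = 1.41421 > 0.8 ⇒ ∉ W
candidate 2: n = (-3, -3, -3, 3) → π⊥ ≈ (+1.24264, +3.00000); max(|x|,|y|,|x±y|/√2) = 3.00000 > 0.8 ⇒ ∉ W
candidate 3: n = (0, -1, 1, 1) → π⊥ ≈ (+1.41421, -1.00000); max(|x|,|y|,|x±y|/√2) = 1.70711 > 0.8 ⇒ ∉ W
candidate 4: n = (1, 1, 0, -1) → π⊥ ≈ (-0.41421, +0.00000); max(|x|,|y|,|x±y|/√2) = 0.41421 ≤ 0.8 ⇒ ∈ W
candidate 5: n = (3, 2, 3, -2) → π⊥ ≈ (+0.17157, -3.00000); max(|x|,|y|,|x±y|/√2) = 3.00000 > 0.8 ⇒ ∉ W
candidate 6: n = (1, 0, 0, -1) → π⊥ ≈ (+0.29289, -0.70711); max(|x|,|y|,|x±y|/√2) = 0.70711 ≤ 0.8 ⇒ ∈ W
candidate 7: n = (2, 1, 0, -3) → π⊥ ≈ (-0.82843, -1.41421); max(|x|,|y|,|x±y|/√2) = 1.58579 > 0.8 ⇒ ∉ W
candidate 8: n = (-3, 3, 0, 3) → π⊥ ≈ (-3.00000, +4.24264); max(|x|,|y|,|x±y|/√2) = 5.12132 > 0.8 ⇒ ∉ W

4, 6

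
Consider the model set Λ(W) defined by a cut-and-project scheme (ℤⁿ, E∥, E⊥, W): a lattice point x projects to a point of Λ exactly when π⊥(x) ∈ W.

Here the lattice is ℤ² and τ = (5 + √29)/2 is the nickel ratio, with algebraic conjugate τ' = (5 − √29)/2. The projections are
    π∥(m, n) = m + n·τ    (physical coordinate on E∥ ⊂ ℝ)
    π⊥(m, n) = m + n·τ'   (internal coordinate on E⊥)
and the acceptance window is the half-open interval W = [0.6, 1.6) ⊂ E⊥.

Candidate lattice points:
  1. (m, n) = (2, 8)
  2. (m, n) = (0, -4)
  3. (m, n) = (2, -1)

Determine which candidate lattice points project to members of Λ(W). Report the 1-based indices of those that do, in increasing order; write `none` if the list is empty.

Compute τ' = (5−√29)/2 = -0.1926, so π⊥(m,n) = m -0.1926·n.
candidate 1: (m,n)=(2,8) → π∥ = 2+8·τ ≈ 43.5407, π⊥ = 2+8·τ' ≈ 0.4593 ∉ [0.6, 1.6) ⇒ out
candidate 2: (m,n)=(0,-4) → π∥ = 0-4·τ ≈ -20.7703, π⊥ = 0-4·τ' ≈ 0.7703 ∈ [0.6, 1.6) ⇒ IN Λ
candidate 3: (m,n)=(2,-1) → π∥ = 2-1·τ ≈ -3.1926, π⊥ = 2-1·τ' ≈ 2.1926 ∉ [0.6, 1.6) ⇒ out

2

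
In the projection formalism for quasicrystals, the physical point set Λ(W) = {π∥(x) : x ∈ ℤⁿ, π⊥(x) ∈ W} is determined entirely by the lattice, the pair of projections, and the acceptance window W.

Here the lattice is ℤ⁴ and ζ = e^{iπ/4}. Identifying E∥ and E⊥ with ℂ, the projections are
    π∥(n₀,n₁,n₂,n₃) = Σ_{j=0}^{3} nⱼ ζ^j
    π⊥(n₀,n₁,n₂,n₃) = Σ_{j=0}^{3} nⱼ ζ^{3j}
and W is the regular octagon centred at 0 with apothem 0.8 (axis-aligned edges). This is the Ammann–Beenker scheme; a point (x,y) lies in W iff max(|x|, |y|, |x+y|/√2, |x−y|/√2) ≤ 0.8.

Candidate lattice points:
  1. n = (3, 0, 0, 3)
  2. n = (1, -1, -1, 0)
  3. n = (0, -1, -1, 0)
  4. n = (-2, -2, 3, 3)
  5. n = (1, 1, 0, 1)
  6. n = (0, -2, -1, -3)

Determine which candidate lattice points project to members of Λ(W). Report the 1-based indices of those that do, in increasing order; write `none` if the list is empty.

With ζ = e^{iπ/4} the internal vectors are ζ^0,ζ^3,ζ^6,ζ^9.
candidate 1: n = (3, 0, 0, 3) → π⊥ ≈ (+5.12132, +2.12132); max(|x|,|y|,|x±y|/√2) = 5.12132 > 0.8 ⇒ ∉ W
candidate 2: n = (1, -1, -1, 0) → π⊥ ≈ (+1.70711, +0.29289); max(|x|,|y|,|x±y|/√2) = 1.70711 > 0.8 ⇒ ∉ W
candidate 3: n = (0, -1, -1, 0) → π⊥ ≈ (+0.70711, +0.29289); max(|x|,|y|,|x±y|/√2) = 0.70711 ≤ 0.8 ⇒ ∈ W
candidate 4: n = (-2, -2, 3, 3) → π⊥ ≈ (+1.53553, -2.29289); max(|x|,|y|,|x±y|/√2) = 2.70711 > 0.8 ⇒ ∉ W
candidate 5: n = (1, 1, 0, 1) → π⊥ ≈ (+1.00000, +1.41421); max(|x|,|y|,|x±y|/√2) = 1.70711 > 0.8 ⇒ ∉ W
candidate 6: n = (0, -2, -1, -3) → π⊥ ≈ (-0.70711, -2.53553); max(|x|,|y|,|x±y|/√2) = 2.53553 > 0.8 ⇒ ∉ W

3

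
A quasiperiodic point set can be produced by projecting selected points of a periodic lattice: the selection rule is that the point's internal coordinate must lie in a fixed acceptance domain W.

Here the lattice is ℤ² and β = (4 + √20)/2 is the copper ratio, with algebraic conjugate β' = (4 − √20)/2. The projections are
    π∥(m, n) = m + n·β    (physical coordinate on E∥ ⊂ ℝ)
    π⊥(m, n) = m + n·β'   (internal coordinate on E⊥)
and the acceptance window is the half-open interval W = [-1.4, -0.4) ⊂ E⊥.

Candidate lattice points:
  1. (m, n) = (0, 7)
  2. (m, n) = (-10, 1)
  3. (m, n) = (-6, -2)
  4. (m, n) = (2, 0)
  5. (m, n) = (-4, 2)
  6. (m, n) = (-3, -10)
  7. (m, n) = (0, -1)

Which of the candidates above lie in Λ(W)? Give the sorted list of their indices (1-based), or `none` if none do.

6

β' = (4−√20)/2 ≈ -0.236068.
[1] lift (0,7): star map gives -1.652476; window check -1.4 ≤ -1.652476 < -0.4 is false → out
[2] lift (-10,1): star map gives -10.236068; window check -1.4 ≤ -10.236068 < -0.4 is false → out
[3] lift (-6,-2): star map gives -5.527864; window check -1.4 ≤ -5.527864 < -0.4 is false → out
[4] lift (2,0): star map gives 2.000000; window check -1.4 ≤ 2.000000 < -0.4 is false → out
[5] lift (-4,2): star map gives -4.472136; window check -1.4 ≤ -4.472136 < -0.4 is false → out
[6] lift (-3,-10): star map gives -0.639320; window check -1.4 ≤ -0.639320 < -0.4 is true → IN Λ
[7] lift (0,-1): star map gives 0.236068; window check -1.4 ≤ 0.236068 < -0.4 is false → out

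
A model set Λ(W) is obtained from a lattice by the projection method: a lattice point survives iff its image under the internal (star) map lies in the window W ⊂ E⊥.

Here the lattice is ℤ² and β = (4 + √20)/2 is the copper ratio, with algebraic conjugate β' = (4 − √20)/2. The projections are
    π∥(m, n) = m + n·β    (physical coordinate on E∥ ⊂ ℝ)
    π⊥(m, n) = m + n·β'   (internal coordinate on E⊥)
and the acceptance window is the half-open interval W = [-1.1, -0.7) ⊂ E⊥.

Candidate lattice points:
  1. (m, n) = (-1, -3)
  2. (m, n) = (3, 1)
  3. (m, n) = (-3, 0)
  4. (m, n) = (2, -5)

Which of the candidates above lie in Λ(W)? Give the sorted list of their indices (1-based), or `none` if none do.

none

Compute β' = (4−√20)/2 = -0.2361, so π⊥(m,n) = m -0.2361·n.
[1] lift (-1,-3): star map gives -0.2918; window check -1.1 ≤ -0.2918 < -0.7 is false → out
[2] lift (3,1): star map gives 2.7639; window check -1.1 ≤ 2.7639 < -0.7 is false → out
[3] lift (-3,0): star map gives -3.0000; window check -1.1 ≤ -3.0000 < -0.7 is false → out
[4] lift (2,-5): star map gives 3.1803; window check -1.1 ≤ 3.1803 < -0.7 is false → out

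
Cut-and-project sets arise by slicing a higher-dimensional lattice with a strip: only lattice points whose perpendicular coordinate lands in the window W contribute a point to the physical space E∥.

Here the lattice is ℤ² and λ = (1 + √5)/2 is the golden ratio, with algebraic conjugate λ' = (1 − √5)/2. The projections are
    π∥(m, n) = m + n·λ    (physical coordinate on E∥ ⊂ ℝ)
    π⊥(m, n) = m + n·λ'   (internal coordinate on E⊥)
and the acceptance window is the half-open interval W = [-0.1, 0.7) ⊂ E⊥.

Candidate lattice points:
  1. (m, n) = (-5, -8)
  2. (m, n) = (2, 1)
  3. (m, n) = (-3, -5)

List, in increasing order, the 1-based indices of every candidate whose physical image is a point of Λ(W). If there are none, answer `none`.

Compute λ' = (1−√5)/2 = -0.618034, so π⊥(m,n) = m -0.618034·n.
candidate 1: (m,n)=(-5,-8) → π∥ = -5-8·λ ≈ -17.944272, π⊥ = -5-8·λ' ≈ -0.055728 ∈ [-0.1, 0.7) ⇒ IN Λ
candidate 2: (m,n)=(2,1) → π∥ = 2+1·λ ≈ 3.618034, π⊥ = 2+1·λ' ≈ 1.381966 ∉ [-0.1, 0.7) ⇒ out
candidate 3: (m,n)=(-3,-5) → π∥ = -3-5·λ ≈ -11.090170, π⊥ = -3-5·λ' ≈ 0.090170 ∈ [-0.1, 0.7) ⇒ IN Λ

1, 3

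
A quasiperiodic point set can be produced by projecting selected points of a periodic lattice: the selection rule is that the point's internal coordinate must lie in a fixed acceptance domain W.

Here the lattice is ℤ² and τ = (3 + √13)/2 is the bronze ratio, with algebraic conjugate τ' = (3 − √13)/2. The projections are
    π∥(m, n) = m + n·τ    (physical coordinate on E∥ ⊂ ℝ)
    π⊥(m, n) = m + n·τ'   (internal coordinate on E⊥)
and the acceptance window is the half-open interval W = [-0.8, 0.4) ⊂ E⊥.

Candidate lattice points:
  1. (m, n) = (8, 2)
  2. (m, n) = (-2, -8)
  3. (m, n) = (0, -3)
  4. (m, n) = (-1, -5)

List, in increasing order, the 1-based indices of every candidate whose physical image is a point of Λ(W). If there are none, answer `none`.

Numerically τ ≈ 3.302776 and τ' = −1/τ ≈ -0.302776.
#1 (8,2): internal coord 8 + (2)·τ' = +7.394449; +7.394449 ∉ [-0.8, 0.4) → out
#2 (-2,-8): internal coord -2 + (-8)·τ' = +0.422205; +0.422205 ∉ [-0.8, 0.4) → out
#3 (0,-3): internal coord 0 + (-3)·τ' = +0.908327; +0.908327 ∉ [-0.8, 0.4) → out
#4 (-1,-5): internal coord -1 + (-5)·τ' = +0.513878; +0.513878 ∉ [-0.8, 0.4) → out

none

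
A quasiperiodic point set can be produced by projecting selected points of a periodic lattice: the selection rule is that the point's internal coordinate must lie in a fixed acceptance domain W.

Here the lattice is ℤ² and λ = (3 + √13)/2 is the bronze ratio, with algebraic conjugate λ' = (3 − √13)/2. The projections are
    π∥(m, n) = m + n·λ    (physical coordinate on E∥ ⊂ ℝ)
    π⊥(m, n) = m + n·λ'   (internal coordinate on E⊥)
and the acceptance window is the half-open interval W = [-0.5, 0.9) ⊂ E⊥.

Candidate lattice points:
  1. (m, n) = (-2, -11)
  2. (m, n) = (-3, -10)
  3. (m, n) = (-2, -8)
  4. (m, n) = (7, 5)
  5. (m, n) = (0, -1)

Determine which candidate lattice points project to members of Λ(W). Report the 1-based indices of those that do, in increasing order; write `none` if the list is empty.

Numerically λ ≈ 3.302776 and λ' = −1/λ ≈ -0.302776.
candidate 1: (m,n)=(-2,-11) → π∥ = -2-11·λ ≈ -38.330532, π⊥ = -2-11·λ' ≈ 1.330532 ∉ [-0.5, 0.9) ⇒ out
candidate 2: (m,n)=(-3,-10) → π∥ = -3-10·λ ≈ -36.027756, π⊥ = -3-10·λ' ≈ 0.027756 ∈ [-0.5, 0.9) ⇒ IN Λ
candidate 3: (m,n)=(-2,-8) → π∥ = -2-8·λ ≈ -28.422205, π⊥ = -2-8·λ' ≈ 0.422205 ∈ [-0.5, 0.9) ⇒ IN Λ
candidate 4: (m,n)=(7,5) → π∥ = 7+5·λ ≈ 23.513878, π⊥ = 7+5·λ' ≈ 5.486122 ∉ [-0.5, 0.9) ⇒ out
candidate 5: (m,n)=(0,-1) → π∥ = 0-1·λ ≈ -3.302776, π⊥ = 0-1·λ' ≈ 0.302776 ∈ [-0.5, 0.9) ⇒ IN Λ

2, 3, 5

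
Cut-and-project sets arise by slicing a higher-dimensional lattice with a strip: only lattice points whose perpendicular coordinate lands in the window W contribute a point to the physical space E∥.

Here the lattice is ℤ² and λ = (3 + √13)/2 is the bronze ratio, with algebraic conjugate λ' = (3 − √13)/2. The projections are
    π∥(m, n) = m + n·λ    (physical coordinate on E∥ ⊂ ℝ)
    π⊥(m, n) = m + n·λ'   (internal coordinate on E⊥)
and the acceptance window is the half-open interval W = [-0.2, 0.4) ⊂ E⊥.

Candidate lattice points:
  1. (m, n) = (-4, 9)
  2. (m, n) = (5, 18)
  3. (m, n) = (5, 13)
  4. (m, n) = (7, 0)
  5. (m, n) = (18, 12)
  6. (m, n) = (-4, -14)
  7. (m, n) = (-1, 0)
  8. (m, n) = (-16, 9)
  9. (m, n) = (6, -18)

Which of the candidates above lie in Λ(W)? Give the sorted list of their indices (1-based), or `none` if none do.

6

Compute λ' = (3−√13)/2 = -0.30278, so π⊥(m,n) = m -0.30278·n.
#1 (-4,9): internal coord -4 + (9)·λ' = -6.72498; -6.72498 ∉ [-0.2, 0.4) → out
#2 (5,18): internal coord 5 + (18)·λ' = -0.44996; -0.44996 ∉ [-0.2, 0.4) → out
#3 (5,13): internal coord 5 + (13)·λ' = +1.06392; +1.06392 ∉ [-0.2, 0.4) → out
#4 (7,0): internal coord 7 + (0)·λ' = +7.00000; +7.00000 ∉ [-0.2, 0.4) → out
#5 (18,12): internal coord 18 + (12)·λ' = +14.36669; +14.36669 ∉ [-0.2, 0.4) → out
#6 (-4,-14): internal coord -4 + (-14)·λ' = +0.23886; +0.23886 ∈ [-0.2, 0.4) → IN Λ
#7 (-1,0): internal coord -1 + (0)·λ' = -1.00000; -1.00000 ∉ [-0.2, 0.4) → out
#8 (-16,9): internal coord -16 + (9)·λ' = -18.72498; -18.72498 ∉ [-0.2, 0.4) → out
#9 (6,-18): internal coord 6 + (-18)·λ' = +11.44996; +11.44996 ∉ [-0.2, 0.4) → out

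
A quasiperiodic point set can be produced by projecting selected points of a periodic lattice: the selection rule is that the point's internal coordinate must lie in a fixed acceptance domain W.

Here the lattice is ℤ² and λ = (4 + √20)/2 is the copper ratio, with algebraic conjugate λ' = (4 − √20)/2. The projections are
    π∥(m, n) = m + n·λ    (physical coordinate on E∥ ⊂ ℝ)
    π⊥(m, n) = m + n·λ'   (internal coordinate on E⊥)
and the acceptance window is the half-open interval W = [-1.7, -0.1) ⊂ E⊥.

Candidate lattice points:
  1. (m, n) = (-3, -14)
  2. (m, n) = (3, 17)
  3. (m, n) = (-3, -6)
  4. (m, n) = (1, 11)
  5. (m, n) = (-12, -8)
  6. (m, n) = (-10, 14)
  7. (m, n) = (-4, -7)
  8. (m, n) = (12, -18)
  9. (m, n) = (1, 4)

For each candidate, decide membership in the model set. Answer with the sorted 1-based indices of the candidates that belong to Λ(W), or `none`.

2, 3, 4

Compute λ' = (4−√20)/2 = -0.236068, so π⊥(m,n) = m -0.236068·n.
candidate 1: (m,n)=(-3,-14) → π∥ = -3-14·λ ≈ -62.304952, π⊥ = -3-14·λ' ≈ 0.304952 ∉ [-1.7, -0.1) ⇒ out
candidate 2: (m,n)=(3,17) → π∥ = 3+17·λ ≈ 75.013156, π⊥ = 3+17·λ' ≈ -1.013156 ∈ [-1.7, -0.1) ⇒ IN Λ
candidate 3: (m,n)=(-3,-6) → π∥ = -3-6·λ ≈ -28.416408, π⊥ = -3-6·λ' ≈ -1.583592 ∈ [-1.7, -0.1) ⇒ IN Λ
candidate 4: (m,n)=(1,11) → π∥ = 1+11·λ ≈ 47.596748, π⊥ = 1+11·λ' ≈ -1.596748 ∈ [-1.7, -0.1) ⇒ IN Λ
candidate 5: (m,n)=(-12,-8) → π∥ = -12-8·λ ≈ -45.888544, π⊥ = -12-8·λ' ≈ -10.111456 ∉ [-1.7, -0.1) ⇒ out
candidate 6: (m,n)=(-10,14) → π∥ = -10+14·λ ≈ 49.304952, π⊥ = -10+14·λ' ≈ -13.304952 ∉ [-1.7, -0.1) ⇒ out
candidate 7: (m,n)=(-4,-7) → π∥ = -4-7·λ ≈ -33.652476, π⊥ = -4-7·λ' ≈ -2.347524 ∉ [-1.7, -0.1) ⇒ out
candidate 8: (m,n)=(12,-18) → π∥ = 12-18·λ ≈ -64.249224, π⊥ = 12-18·λ' ≈ 16.249224 ∉ [-1.7, -0.1) ⇒ out
candidate 9: (m,n)=(1,4) → π∥ = 1+4·λ ≈ 17.944272, π⊥ = 1+4·λ' ≈ 0.055728 ∉ [-1.7, -0.1) ⇒ out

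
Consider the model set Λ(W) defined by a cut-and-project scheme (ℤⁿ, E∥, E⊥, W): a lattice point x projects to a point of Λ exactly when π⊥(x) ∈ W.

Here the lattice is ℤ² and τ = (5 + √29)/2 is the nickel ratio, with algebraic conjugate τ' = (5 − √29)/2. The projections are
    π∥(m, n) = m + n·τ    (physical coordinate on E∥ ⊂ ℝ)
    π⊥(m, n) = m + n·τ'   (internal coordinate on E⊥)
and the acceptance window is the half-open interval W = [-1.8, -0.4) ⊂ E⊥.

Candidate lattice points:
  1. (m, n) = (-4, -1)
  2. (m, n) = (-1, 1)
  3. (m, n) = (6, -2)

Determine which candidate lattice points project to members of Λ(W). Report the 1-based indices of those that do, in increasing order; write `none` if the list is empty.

Numerically τ ≈ 5.192582 and τ' = −1/τ ≈ -0.192582.
#1 (-4,-1): internal coord -4 + (-1)·τ' = -3.807418; -3.807418 ∉ [-1.8, -0.4) → out
#2 (-1,1): internal coord -1 + (1)·τ' = -1.192582; -1.192582 ∈ [-1.8, -0.4) → IN Λ
#3 (6,-2): internal coord 6 + (-2)·τ' = +6.385165; +6.385165 ∉ [-1.8, -0.4) → out

2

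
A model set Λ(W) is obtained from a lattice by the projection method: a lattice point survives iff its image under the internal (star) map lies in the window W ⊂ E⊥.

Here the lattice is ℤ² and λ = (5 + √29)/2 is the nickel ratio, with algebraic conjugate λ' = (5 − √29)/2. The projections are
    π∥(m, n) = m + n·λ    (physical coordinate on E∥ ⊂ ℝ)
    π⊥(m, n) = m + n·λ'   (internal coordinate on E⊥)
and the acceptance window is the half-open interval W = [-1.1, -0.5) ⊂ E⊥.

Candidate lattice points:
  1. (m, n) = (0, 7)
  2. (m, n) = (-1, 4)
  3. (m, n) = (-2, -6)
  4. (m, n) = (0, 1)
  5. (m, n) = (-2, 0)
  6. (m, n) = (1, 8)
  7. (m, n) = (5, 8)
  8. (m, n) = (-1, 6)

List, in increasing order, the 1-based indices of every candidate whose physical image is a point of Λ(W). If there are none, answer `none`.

Numerically λ ≈ 5.19258 and λ' = −1/λ ≈ -0.19258.
[1] lift (0,7): star map gives -1.34808; window check -1.1 ≤ -1.34808 < -0.5 is false → out
[2] lift (-1,4): star map gives -1.77033; window check -1.1 ≤ -1.77033 < -0.5 is false → out
[3] lift (-2,-6): star map gives -0.84451; window check -1.1 ≤ -0.84451 < -0.5 is true → IN Λ
[4] lift (0,1): star map gives -0.19258; window check -1.1 ≤ -0.19258 < -0.5 is false → out
[5] lift (-2,0): star map gives -2.00000; window check -1.1 ≤ -2.00000 < -0.5 is false → out
[6] lift (1,8): star map gives -0.54066; window check -1.1 ≤ -0.54066 < -0.5 is true → IN Λ
[7] lift (5,8): star map gives 3.45934; window check -1.1 ≤ 3.45934 < -0.5 is false → out
[8] lift (-1,6): star map gives -2.15549; window check -1.1 ≤ -2.15549 < -0.5 is false → out

3, 6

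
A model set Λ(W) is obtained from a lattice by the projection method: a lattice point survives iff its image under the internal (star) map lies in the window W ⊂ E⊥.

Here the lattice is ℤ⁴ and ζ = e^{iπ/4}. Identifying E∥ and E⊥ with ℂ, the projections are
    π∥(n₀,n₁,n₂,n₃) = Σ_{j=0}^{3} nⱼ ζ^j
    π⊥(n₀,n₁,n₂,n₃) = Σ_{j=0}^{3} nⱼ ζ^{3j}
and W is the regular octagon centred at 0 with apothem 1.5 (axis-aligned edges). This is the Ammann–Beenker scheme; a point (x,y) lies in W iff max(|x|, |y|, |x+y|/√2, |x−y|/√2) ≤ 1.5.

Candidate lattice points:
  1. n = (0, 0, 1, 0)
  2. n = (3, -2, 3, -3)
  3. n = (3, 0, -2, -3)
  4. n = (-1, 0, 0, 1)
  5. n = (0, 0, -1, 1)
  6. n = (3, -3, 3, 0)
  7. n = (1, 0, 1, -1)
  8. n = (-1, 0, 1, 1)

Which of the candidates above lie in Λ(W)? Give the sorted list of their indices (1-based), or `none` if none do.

1, 3, 4, 8

π⊥(n) = n₀ + n₁ζ³ + n₂ζ⁶ + n₃ζ⁹ where ζ = e^{iπ/4}.
#1 (0, 0, 1, 0): internal (0.000000, -1.000000); octagon support 1.000000 vs apothem 1.5 → ∈ W
#2 (3, -2, 3, -3): internal (2.292893, -6.535534); octagon support 6.535534 vs apothem 1.5 → ∉ W
#3 (3, 0, -2, -3): internal (0.878680, -0.121320); octagon support 0.878680 vs apothem 1.5 → ∈ W
#4 (-1, 0, 0, 1): internal (-0.292893, 0.707107); octagon support 0.707107 vs apothem 1.5 → ∈ W
#5 (0, 0, -1, 1): internal (0.707107, 1.707107); octagon support 1.707107 vs apothem 1.5 → ∉ W
#6 (3, -3, 3, 0): internal (5.121320, -5.121320); octagon support 7.242641 vs apothem 1.5 → ∉ W
#7 (1, 0, 1, -1): internal (0.292893, -1.707107); octagon support 1.707107 vs apothem 1.5 → ∉ W
#8 (-1, 0, 1, 1): internal (-0.292893, -0.292893); octagon support 0.414214 vs apothem 1.5 → ∈ W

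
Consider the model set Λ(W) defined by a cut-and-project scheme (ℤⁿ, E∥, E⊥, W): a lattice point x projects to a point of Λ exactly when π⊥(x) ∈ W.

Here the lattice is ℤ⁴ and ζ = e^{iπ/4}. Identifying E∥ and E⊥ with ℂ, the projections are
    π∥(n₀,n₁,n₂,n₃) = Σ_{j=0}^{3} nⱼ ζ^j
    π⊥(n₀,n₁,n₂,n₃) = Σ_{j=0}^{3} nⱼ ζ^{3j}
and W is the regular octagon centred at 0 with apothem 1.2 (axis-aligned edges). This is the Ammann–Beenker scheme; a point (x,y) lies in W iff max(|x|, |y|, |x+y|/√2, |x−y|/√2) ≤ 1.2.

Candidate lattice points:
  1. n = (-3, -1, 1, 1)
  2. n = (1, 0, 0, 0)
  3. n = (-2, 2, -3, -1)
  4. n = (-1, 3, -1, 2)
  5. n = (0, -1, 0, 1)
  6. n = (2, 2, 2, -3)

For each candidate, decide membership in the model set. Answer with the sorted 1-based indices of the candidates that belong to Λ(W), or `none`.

Internal map: ζ^{3j} for j=0..3 gives (1,0), (−√2/2,√2/2), (0,−1), (√2/2,√2/2).
#1 (-3, -1, 1, 1): internal (-1.585786, -1.000000); octagon support 1.828427 vs apothem 1.2 → ∉ W
#2 (1, 0, 0, 0): internal (1.000000, 0.000000); octagon support 1.000000 vs apothem 1.2 → ∈ W
#3 (-2, 2, -3, -1): internal (-4.121320, 3.707107); octagon support 5.535534 vs apothem 1.2 → ∉ W
#4 (-1, 3, -1, 2): internal (-1.707107, 4.535534); octagon support 4.535534 vs apothem 1.2 → ∉ W
#5 (0, -1, 0, 1): internal (1.414214, 0.000000); octagon support 1.414214 vs apothem 1.2 → ∉ W
#6 (2, 2, 2, -3): internal (-1.535534, -2.707107); octagon support 3.000000 vs apothem 1.2 → ∉ W

2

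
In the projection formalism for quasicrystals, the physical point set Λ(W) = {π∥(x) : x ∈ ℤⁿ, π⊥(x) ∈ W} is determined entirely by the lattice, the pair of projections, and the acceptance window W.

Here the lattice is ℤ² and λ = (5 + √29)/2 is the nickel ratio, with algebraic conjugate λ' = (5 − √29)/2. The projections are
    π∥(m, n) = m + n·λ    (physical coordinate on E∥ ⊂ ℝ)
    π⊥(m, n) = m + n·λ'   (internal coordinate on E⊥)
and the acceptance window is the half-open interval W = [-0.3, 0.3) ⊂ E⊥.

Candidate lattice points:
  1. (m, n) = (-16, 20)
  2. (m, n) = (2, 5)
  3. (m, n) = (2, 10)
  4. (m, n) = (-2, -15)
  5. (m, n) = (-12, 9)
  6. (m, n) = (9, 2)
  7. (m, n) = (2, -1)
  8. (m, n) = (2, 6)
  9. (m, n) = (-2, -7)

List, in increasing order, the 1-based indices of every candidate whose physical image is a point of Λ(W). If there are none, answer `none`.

Numerically λ ≈ 5.1926 and λ' = −1/λ ≈ -0.1926.
#1 (-16,20): internal coord -16 + (20)·λ' = -19.8516; -19.8516 ∉ [-0.3, 0.3) → out
#2 (2,5): internal coord 2 + (5)·λ' = +1.0371; +1.0371 ∉ [-0.3, 0.3) → out
#3 (2,10): internal coord 2 + (10)·λ' = +0.0742; +0.0742 ∈ [-0.3, 0.3) → IN Λ
#4 (-2,-15): internal coord -2 + (-15)·λ' = +0.8887; +0.8887 ∉ [-0.3, 0.3) → out
#5 (-12,9): internal coord -12 + (9)·λ' = -13.7332; -13.7332 ∉ [-0.3, 0.3) → out
#6 (9,2): internal coord 9 + (2)·λ' = +8.6148; +8.6148 ∉ [-0.3, 0.3) → out
#7 (2,-1): internal coord 2 + (-1)·λ' = +2.1926; +2.1926 ∉ [-0.3, 0.3) → out
#8 (2,6): internal coord 2 + (6)·λ' = +0.8445; +0.8445 ∉ [-0.3, 0.3) → out
#9 (-2,-7): internal coord -2 + (-7)·λ' = -0.6519; -0.6519 ∉ [-0.3, 0.3) → out

3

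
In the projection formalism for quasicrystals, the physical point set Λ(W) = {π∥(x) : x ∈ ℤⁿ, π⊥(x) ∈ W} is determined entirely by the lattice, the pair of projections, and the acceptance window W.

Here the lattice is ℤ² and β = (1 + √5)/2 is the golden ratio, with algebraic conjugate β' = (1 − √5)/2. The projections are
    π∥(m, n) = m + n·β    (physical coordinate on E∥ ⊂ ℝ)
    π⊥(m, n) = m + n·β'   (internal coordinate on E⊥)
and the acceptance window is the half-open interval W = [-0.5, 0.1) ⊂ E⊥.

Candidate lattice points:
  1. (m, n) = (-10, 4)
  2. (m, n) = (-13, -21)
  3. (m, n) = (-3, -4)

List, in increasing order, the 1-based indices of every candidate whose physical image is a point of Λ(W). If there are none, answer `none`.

2

Numerically β ≈ 1.618034 and β' = −1/β ≈ -0.618034.
[1] lift (-10,4): star map gives -12.472136; window check -0.5 ≤ -12.472136 < 0.1 is false → out
[2] lift (-13,-21): star map gives -0.021286; window check -0.5 ≤ -0.021286 < 0.1 is true → IN Λ
[3] lift (-3,-4): star map gives -0.527864; window check -0.5 ≤ -0.527864 < 0.1 is false → out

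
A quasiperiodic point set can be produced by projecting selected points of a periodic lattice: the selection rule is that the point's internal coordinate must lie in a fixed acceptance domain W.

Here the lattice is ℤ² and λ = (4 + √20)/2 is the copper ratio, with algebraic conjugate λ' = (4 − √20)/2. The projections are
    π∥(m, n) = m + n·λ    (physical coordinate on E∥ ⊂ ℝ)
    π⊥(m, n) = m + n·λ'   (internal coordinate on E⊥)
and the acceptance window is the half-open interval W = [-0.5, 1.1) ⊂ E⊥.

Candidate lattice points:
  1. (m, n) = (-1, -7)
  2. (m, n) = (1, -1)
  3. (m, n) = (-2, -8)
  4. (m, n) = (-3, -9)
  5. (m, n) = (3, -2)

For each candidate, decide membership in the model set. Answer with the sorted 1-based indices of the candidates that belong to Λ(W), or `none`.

Numerically λ ≈ 4.23607 and λ' = −1/λ ≈ -0.23607.
candidate 1: (m,n)=(-1,-7) → π∥ = -1-7·λ ≈ -30.65248, π⊥ = -1-7·λ' ≈ 0.65248 ∈ [-0.5, 1.1) ⇒ IN Λ
candidate 2: (m,n)=(1,-1) → π∥ = 1-1·λ ≈ -3.23607, π⊥ = 1-1·λ' ≈ 1.23607 ∉ [-0.5, 1.1) ⇒ out
candidate 3: (m,n)=(-2,-8) → π∥ = -2-8·λ ≈ -35.88854, π⊥ = -2-8·λ' ≈ -0.11146 ∈ [-0.5, 1.1) ⇒ IN Λ
candidate 4: (m,n)=(-3,-9) → π∥ = -3-9·λ ≈ -41.12461, π⊥ = -3-9·λ' ≈ -0.87539 ∉ [-0.5, 1.1) ⇒ out
candidate 5: (m,n)=(3,-2) → π∥ = 3-2·λ ≈ -5.47214, π⊥ = 3-2·λ' ≈ 3.47214 ∉ [-0.5, 1.1) ⇒ out

1, 3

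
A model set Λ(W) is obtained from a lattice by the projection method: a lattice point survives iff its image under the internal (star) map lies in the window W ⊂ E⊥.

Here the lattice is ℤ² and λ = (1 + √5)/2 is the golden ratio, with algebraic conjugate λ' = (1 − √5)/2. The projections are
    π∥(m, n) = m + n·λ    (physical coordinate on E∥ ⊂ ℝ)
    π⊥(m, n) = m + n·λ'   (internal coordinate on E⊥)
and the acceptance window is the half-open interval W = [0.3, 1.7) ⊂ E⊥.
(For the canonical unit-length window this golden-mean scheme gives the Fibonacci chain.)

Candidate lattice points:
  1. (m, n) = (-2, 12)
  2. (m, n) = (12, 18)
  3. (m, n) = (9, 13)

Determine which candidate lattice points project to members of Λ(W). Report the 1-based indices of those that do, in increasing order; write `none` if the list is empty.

λ' = (1−√5)/2 ≈ -0.6180.
#1 (-2,12): internal coord -2 + (12)·λ' = -9.4164; -9.4164 ∉ [0.3, 1.7) → out
#2 (12,18): internal coord 12 + (18)·λ' = +0.8754; +0.8754 ∈ [0.3, 1.7) → IN Λ
#3 (9,13): internal coord 9 + (13)·λ' = +0.9656; +0.9656 ∈ [0.3, 1.7) → IN Λ

2, 3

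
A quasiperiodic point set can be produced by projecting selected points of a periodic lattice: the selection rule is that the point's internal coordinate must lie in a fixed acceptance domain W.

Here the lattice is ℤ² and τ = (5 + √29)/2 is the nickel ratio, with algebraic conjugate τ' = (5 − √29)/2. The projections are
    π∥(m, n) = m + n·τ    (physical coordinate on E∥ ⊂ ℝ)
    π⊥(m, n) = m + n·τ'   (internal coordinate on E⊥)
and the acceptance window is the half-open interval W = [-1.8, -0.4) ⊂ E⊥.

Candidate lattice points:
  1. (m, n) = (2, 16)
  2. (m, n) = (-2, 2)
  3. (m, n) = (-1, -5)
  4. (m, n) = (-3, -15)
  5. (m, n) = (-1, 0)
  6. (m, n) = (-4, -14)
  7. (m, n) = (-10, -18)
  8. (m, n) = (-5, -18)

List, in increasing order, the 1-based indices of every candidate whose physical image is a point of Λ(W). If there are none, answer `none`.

Compute τ' = (5−√29)/2 = -0.192582, so π⊥(m,n) = m -0.192582·n.
candidate 1: (m,n)=(2,16) → π∥ = 2+16·τ ≈ 85.081318, π⊥ = 2+16·τ' ≈ -1.081318 ∈ [-1.8, -0.4) ⇒ IN Λ
candidate 2: (m,n)=(-2,2) → π∥ = -2+2·τ ≈ 8.385165, π⊥ = -2+2·τ' ≈ -2.385165 ∉ [-1.8, -0.4) ⇒ out
candidate 3: (m,n)=(-1,-5) → π∥ = -1-5·τ ≈ -26.962912, π⊥ = -1-5·τ' ≈ -0.037088 ∉ [-1.8, -0.4) ⇒ out
candidate 4: (m,n)=(-3,-15) → π∥ = -3-15·τ ≈ -80.888736, π⊥ = -3-15·τ' ≈ -0.111264 ∉ [-1.8, -0.4) ⇒ out
candidate 5: (m,n)=(-1,0) → π∥ = -1+0·τ ≈ -1.000000, π⊥ = -1+0·τ' ≈ -1.000000 ∈ [-1.8, -0.4) ⇒ IN Λ
candidate 6: (m,n)=(-4,-14) → π∥ = -4-14·τ ≈ -76.696154, π⊥ = -4-14·τ' ≈ -1.303846 ∈ [-1.8, -0.4) ⇒ IN Λ
candidate 7: (m,n)=(-10,-18) → π∥ = -10-18·τ ≈ -103.466483, π⊥ = -10-18·τ' ≈ -6.533517 ∉ [-1.8, -0.4) ⇒ out
candidate 8: (m,n)=(-5,-18) → π∥ = -5-18·τ ≈ -98.466483, π⊥ = -5-18·τ' ≈ -1.533517 ∈ [-1.8, -0.4) ⇒ IN Λ

1, 5, 6, 8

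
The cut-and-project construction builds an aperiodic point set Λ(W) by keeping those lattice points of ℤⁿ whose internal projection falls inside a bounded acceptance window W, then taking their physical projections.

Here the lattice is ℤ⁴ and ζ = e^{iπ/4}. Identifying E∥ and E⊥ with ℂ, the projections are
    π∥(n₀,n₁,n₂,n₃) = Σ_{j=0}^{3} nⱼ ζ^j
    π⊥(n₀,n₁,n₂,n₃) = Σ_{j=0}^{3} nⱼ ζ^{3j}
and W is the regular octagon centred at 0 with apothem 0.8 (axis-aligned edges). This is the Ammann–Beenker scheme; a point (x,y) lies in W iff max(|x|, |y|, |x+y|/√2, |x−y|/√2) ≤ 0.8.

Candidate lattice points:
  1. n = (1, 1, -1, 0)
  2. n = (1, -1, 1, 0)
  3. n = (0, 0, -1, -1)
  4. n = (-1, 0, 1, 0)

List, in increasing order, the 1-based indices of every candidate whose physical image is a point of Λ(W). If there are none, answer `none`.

3

With ζ = e^{iπ/4} the internal vectors are ζ^0,ζ^3,ζ^6,ζ^9.
candidate 1: n = (1, 1, -1, 0) → π⊥ ≈ (+0.292893, +1.707107); max(|x|,|y|,|x±y|/√2) = 1.707107 > 0.8 ⇒ ∉ W
candidate 2: n = (1, -1, 1, 0) → π⊥ ≈ (+1.707107, -1.707107); max(|x|,|y|,|x±y|/√2) = 2.414214 > 0.8 ⇒ ∉ W
candidate 3: n = (0, 0, -1, -1) → π⊥ ≈ (-0.707107, +0.292893); max(|x|,|y|,|x±y|/√2) = 0.707107 ≤ 0.8 ⇒ ∈ W
candidate 4: n = (-1, 0, 1, 0) → π⊥ ≈ (-1.000000, -1.000000); max(|x|,|y|,|x±y|/√2) = 1.414214 > 0.8 ⇒ ∉ W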